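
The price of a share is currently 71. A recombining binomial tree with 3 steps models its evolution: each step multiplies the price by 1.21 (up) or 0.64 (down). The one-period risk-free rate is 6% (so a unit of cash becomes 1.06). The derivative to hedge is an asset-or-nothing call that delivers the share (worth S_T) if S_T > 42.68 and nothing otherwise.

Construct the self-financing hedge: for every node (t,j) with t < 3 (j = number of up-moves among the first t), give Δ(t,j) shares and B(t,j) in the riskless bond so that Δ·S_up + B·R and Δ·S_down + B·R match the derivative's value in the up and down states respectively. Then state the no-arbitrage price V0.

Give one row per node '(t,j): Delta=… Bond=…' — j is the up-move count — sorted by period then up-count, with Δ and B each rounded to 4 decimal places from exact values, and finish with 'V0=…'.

Under the risk-neutral measure, an up-move has probability p* = (R−d)/(u−d) = 0.7368 and values discount at R = 1.06.
Terminal payoffs: V(3,0)=0.0000, V(3,1)=0.0000, V(3,2)=66.5287, V(3,3)=125.7808
(2,0): S=29.0816. Δ = (V_up−V_dn)/(S_up−S_dn) = (0.0000−0.0000)/(35.1887−18.6122) = 0.0000. V = [p*·0.0000 + (1−p*)·0.0000]/1.06 = 0.0000. B = V − Δ·S = 0.0000.
(2,1): S=54.9824. Δ = (V_up−V_dn)/(S_up−S_dn) = (66.5287−0.0000)/(66.5287−35.1887) = 2.1228. V = [p*·66.5287 + (1−p*)·0.0000]/1.06 = 46.2464. B = V − Δ·S = -70.4707.
(2,2): S=103.9511. Δ = (V_up−V_dn)/(S_up−S_dn) = (125.7808−66.5287)/(125.7808−66.5287) = 1.0000. V = [p*·125.7808 + (1−p*)·66.5287]/1.06 = 103.9511. B = V − Δ·S = 0.0000.
(1,0): S=45.4400. Δ = (V_up−V_dn)/(S_up−S_dn) = (46.2464−0.0000)/(54.9824−29.0816) = 1.7855. V = [p*·46.2464 + (1−p*)·0.0000]/1.06 = 32.1474. B = V − Δ·S = -48.9866.
(1,1): S=85.9100. Δ = (V_up−V_dn)/(S_up−S_dn) = (103.9511−46.2464)/(103.9511−54.9824) = 1.1784. V = [p*·103.9511 + (1−p*)·46.2464]/1.06 = 83.7412. B = V − Δ·S = -17.4952.
(0,0): S=71.0000. Δ = (V_up−V_dn)/(S_up−S_dn) = (83.7412−32.1474)/(85.9100−45.4400) = 1.2749. V = [p*·83.7412 + (1−p*)·32.1474]/1.06 = 66.1923. B = V − Δ·S = -24.3230.
The time-0 hedge costs 66.1923, which is the no-arbitrage price.

(0,0): Delta=1.2749 Bond=-24.3230
(1,0): Delta=1.7855 Bond=-48.9866
(1,1): Delta=1.1784 Bond=-17.4952
(2,0): Delta=0.0000 Bond=0.0000
(2,1): Delta=2.1228 Bond=-70.4707
(2,2): Delta=1.0000 Bond=0.0000
V0=66.1923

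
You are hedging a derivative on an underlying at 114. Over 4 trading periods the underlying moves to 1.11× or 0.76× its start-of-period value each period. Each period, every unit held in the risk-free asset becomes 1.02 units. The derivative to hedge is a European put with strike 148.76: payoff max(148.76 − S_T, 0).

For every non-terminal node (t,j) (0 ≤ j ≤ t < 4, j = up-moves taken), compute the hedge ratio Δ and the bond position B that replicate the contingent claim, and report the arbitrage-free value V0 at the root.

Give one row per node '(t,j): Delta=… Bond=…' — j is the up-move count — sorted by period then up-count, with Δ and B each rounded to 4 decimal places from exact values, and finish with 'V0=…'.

(0,0): Delta=-0.7647 Bond=117.4479
(1,0): Delta=-1.0000 Bond=140.1799
(1,1): Delta=-0.7090 Bond=112.7412
(2,0): Delta=-1.0000 Bond=142.9835
(2,1): Delta=-1.0000 Bond=142.9835
(2,2): Delta=-0.6400 Bond=105.3081
(3,0): Delta=-1.0000 Bond=145.8431
(3,1): Delta=-1.0000 Bond=145.8431
(3,2): Delta=-1.0000 Bond=145.8431
(3,3): Delta=-0.5547 Bond=94.1120
V0=30.2676

Under the risk-neutral measure, an up-move has probability p* = (R−d)/(u−d) = 0.7429 and values discount at R = 1.02.
Terminal values V(4,·): V(4,0)=110.7271, V(4,1)=93.2120, V(4,2)=67.6307, V(4,3)=30.2685, V(4,4)=0.0000
Node (3,0) S=50.0433: V=(p*·93.2120+(1−p*)·110.7271)/1.02=95.7999; Δ=(93.2120−110.7271)/(55.5480−38.0329)=-1.0000; B=V−Δ·S=145.8431
Node (3,1) S=73.0895: V=(p*·67.6307+(1−p*)·93.2120)/1.02=72.7536; Δ=(67.6307−93.2120)/(81.1293−55.5480)=-1.0000; B=V−Δ·S=145.8431
Node (3,2) S=106.7491: V=(p*·30.2685+(1−p*)·67.6307)/1.02=39.0940; Δ=(30.2685−67.6307)/(118.4915−81.1293)=-1.0000; B=V−Δ·S=145.8431
Node (3,3) S=155.9099: V=(p*·0.0000+(1−p*)·30.2685)/1.02=7.6307; Δ=(0.0000−30.2685)/(173.0600−118.4915)=-0.5547; B=V−Δ·S=94.1120
Node (2,0) S=65.8464: V=(p*·72.7536+(1−p*)·95.7999)/1.02=77.1371; Δ=(72.7536−95.7999)/(73.0895−50.0433)=-1.0000; B=V−Δ·S=142.9835
Node (2,1) S=96.1704: V=(p*·39.0940+(1−p*)·72.7536)/1.02=46.8131; Δ=(39.0940−72.7536)/(106.7491−73.0895)=-1.0000; B=V−Δ·S=142.9835
Node (2,2) S=140.4594: V=(p*·7.6307+(1−p*)·39.0940)/1.02=15.4130; Δ=(7.6307−39.0940)/(155.9099−106.7491)=-0.6400; B=V−Δ·S=105.3081
Node (1,0) S=86.6400: V=(p*·46.8131+(1−p*)·77.1371)/1.02=53.5399; Δ=(46.8131−77.1371)/(96.1704−65.8464)=-1.0000; B=V−Δ·S=140.1799
Node (1,1) S=126.5400: V=(p*·15.4130+(1−p*)·46.8131)/1.02=23.0268; Δ=(15.4130−46.8131)/(140.4594−96.1704)=-0.7090; B=V−Δ·S=112.7412
Node (0,0) S=114.0000: V=(p*·23.0268+(1−p*)·53.5399)/1.02=30.2676; Δ=(23.0268−53.5399)/(126.5400−86.6400)=-0.7647; B=V−Δ·S=117.4479
The time-0 hedge costs 30.2676, which is the no-arbitrage price.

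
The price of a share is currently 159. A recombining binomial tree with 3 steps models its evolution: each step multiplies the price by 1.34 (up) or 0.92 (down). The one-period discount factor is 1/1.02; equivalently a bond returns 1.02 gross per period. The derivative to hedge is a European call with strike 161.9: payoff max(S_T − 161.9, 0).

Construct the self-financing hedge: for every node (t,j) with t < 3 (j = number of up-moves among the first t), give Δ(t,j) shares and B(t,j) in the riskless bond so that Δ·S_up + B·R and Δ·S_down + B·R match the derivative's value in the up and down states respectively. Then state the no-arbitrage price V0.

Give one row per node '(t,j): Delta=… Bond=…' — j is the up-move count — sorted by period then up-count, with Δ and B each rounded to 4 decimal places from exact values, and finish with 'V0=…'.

Since d<R<u, set p* = (R−d)/(u−d) = 0.2381; price each node as the discounted p*-expectation of its children.
At expiry t=3: V(3,0)=0.0000, V(3,1)=18.4340, V(3,2)=100.7604, V(3,3)=220.6705
(2,0): S=134.5776. Δ = (V_up−V_dn)/(S_up−S_dn) = (18.4340−0.0000)/(180.3340−123.8114) = 0.3261. V = [p*·18.4340 + (1−p*)·0.0000]/1.02 = 4.3030. B = V − Δ·S = -39.5875.
(2,1): S=196.0152. Δ = (V_up−V_dn)/(S_up−S_dn) = (100.7604−18.4340)/(262.6604−180.3340) = 1.0000. V = [p*·100.7604 + (1−p*)·18.4340]/1.02 = 37.2897. B = V − Δ·S = -158.7255.
(2,2): S=285.5004. Δ = (V_up−V_dn)/(S_up−S_dn) = (220.6705−100.7604)/(382.5705−262.6604) = 1.0000. V = [p*·220.6705 + (1−p*)·100.7604]/1.02 = 126.7749. B = V − Δ·S = -158.7255.
(1,0): S=146.2800. Δ = (V_up−V_dn)/(S_up−S_dn) = (37.2897−4.3030)/(196.0152−134.5776) = 0.5369. V = [p*·37.2897 + (1−p*)·4.3030]/1.02 = 11.9186. B = V − Δ·S = -66.6212.
(1,1): S=213.0600. Δ = (V_up−V_dn)/(S_up−S_dn) = (126.7749−37.2897)/(285.5004−196.0152) = 1.0000. V = [p*·126.7749 + (1−p*)·37.2897]/1.02 = 57.4468. B = V − Δ·S = -155.6132.
(0,0): S=159.0000. Δ = (V_up−V_dn)/(S_up−S_dn) = (57.4468−11.9186)/(213.0600−146.2800) = 0.6818. V = [p*·57.4468 + (1−p*)·11.9186]/1.02 = 22.3124. B = V − Δ·S = -86.0880.
Check: Δ(0,0)·S0 + B(0,0) = 22.3124 = V0.

(0,0): Delta=0.6818 Bond=-86.0880
(1,0): Delta=0.5369 Bond=-66.6212
(1,1): Delta=1.0000 Bond=-155.6132
(2,0): Delta=0.3261 Bond=-39.5875
(2,1): Delta=1.0000 Bond=-158.7255
(2,2): Delta=1.0000 Bond=-158.7255
V0=22.3124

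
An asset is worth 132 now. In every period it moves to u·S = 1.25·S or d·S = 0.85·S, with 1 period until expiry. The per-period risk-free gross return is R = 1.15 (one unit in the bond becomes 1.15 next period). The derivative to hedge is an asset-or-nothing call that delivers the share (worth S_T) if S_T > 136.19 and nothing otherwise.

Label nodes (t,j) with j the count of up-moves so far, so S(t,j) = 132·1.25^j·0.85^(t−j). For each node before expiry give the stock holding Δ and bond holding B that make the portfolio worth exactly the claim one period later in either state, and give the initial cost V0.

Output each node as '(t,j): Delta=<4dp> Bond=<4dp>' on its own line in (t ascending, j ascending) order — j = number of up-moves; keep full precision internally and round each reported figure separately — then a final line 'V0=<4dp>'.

(0,0): Delta=3.1250 Bond=-304.8913
V0=107.6087

Risk-neutral probability p* = (R−d)/(u−d) = (1.15−0.85)/(1.25−0.85) = 0.7500.
Payoff layer (t=1): V(1,0)=0.0000, V(1,1)=165.0000
(0,0): S=132.0000. Δ = (V_up−V_dn)/(S_up−S_dn) = (165.0000−0.0000)/(165.0000−112.2000) = 3.1250. V = [p*·165.0000 + (1−p*)·0.0000]/1.15 = 107.6087. B = V − Δ·S = -304.8913.
Check: Δ(0,0)·S0 + B(0,0) = 107.6087 = V0.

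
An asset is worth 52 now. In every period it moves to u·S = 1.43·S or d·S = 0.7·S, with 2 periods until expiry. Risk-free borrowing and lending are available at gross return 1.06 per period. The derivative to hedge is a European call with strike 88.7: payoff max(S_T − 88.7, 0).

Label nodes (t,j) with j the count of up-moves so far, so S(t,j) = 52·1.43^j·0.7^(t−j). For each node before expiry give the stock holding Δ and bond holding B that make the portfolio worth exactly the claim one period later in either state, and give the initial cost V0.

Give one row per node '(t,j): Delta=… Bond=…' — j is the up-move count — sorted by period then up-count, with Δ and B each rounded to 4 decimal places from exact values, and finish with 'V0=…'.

No-arbitrage ⇒ martingale measure with p* = (R−d)/(u−d) = 0.4932.
Terminal values V(2,·): V(2,0)=0.0000, V(2,1)=0.0000, V(2,2)=17.6348
  t=1,j=0: stock 36.4000 → up 52.0520 (V=0.0000), down 25.4800 (V=0.0000). Price 0.0000; hedge Δ=0.0000, bond B=0.0000.
  t=1,j=1: stock 74.3600 → up 106.3348 (V=17.6348), down 52.0520 (V=0.0000). Price 8.2044; hedge Δ=0.3249, bond B=-15.9529.
  t=0,j=0: stock 52.0000 → up 74.3600 (V=8.2044), down 36.4000 (V=0.0000). Price 3.8170; hedge Δ=0.2161, bond B=-7.4219.
Each (Δ,B) replicates both successor values, so the strategy is self-financing and V0 is arbitrage-free.

(0,0): Delta=0.2161 Bond=-7.4219
(1,0): Delta=0.0000 Bond=0.0000
(1,1): Delta=0.3249 Bond=-15.9529
V0=3.8170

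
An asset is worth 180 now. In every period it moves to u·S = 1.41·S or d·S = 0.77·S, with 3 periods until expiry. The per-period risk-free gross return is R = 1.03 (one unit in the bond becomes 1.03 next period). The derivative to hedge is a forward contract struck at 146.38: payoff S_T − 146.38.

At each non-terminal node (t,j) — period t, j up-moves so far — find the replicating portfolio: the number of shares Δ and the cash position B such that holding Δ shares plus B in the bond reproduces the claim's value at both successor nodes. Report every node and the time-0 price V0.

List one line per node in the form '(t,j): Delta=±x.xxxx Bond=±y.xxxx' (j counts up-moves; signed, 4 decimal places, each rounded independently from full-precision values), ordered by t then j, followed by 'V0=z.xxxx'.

(0,0): Delta=1.0000 Bond=-133.9584
(1,0): Delta=1.0000 Bond=-137.9772
(1,1): Delta=1.0000 Bond=-137.9772
(2,0): Delta=1.0000 Bond=-142.1165
(2,1): Delta=1.0000 Bond=-142.1165
(2,2): Delta=1.0000 Bond=-142.1165
V0=46.0416

Under the risk-neutral measure, an up-move has probability p* = (R−d)/(u−d) = 0.4063 and values discount at R = 1.03.
Payoff layer (t=3): V(3,0)=-64.2041, V(3,1)=4.0980, V(3,2)=129.1707, V(3,3)=358.1998
Node (2,0) S=106.7220: V=(p*·4.0980+(1−p*)·-64.2041)/1.03=-35.3945; Δ=(4.0980−-64.2041)/(150.4780−82.1759)=1.0000; B=V−Δ·S=-142.1165
Node (2,1) S=195.4260: V=(p*·129.1707+(1−p*)·4.0980)/1.03=53.3095; Δ=(129.1707−4.0980)/(275.5507−150.4780)=1.0000; B=V−Δ·S=-142.1165
Node (2,2) S=357.8580: V=(p*·358.1998+(1−p*)·129.1707)/1.03=215.7415; Δ=(358.1998−129.1707)/(504.5798−275.5507)=1.0000; B=V−Δ·S=-142.1165
Node (1,0) S=138.6000: V=(p*·53.3095+(1−p*)·-35.3945)/1.03=0.6228; Δ=(53.3095−-35.3945)/(195.4260−106.7220)=1.0000; B=V−Δ·S=-137.9772
Node (1,1) S=253.8000: V=(p*·215.7415+(1−p*)·53.3095)/1.03=115.8228; Δ=(215.7415−53.3095)/(357.8580−195.4260)=1.0000; B=V−Δ·S=-137.9772
Node (0,0) S=180.0000: V=(p*·115.8228+(1−p*)·0.6228)/1.03=46.0416; Δ=(115.8228−0.6228)/(253.8000−138.6000)=1.0000; B=V−Δ·S=-133.9584
The time-0 hedge costs 46.0416, which is the no-arbitrage price.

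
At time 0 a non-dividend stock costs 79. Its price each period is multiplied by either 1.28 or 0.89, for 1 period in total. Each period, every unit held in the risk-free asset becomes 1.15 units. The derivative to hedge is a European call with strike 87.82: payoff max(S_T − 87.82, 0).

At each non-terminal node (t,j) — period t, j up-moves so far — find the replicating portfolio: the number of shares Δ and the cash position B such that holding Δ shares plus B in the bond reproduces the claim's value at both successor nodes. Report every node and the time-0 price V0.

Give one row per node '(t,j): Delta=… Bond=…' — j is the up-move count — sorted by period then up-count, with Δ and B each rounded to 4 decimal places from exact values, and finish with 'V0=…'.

(0,0): Delta=0.4317 Bond=-26.3924
V0=7.7101

Under the risk-neutral measure, an up-move has probability p* = (R−d)/(u−d) = 0.6667 and values discount at R = 1.15.
Terminal values V(1,·): V(1,0)=0.0000, V(1,1)=13.3000
(0,0): S=79.0000. Δ = (V_up−V_dn)/(S_up−S_dn) = (13.3000−0.0000)/(101.1200−70.3100) = 0.4317. V = [p*·13.3000 + (1−p*)·0.0000]/1.15 = 7.7101. B = V − Δ·S = -26.3924.
The time-0 hedge costs 7.7101, which is the no-arbitrage price.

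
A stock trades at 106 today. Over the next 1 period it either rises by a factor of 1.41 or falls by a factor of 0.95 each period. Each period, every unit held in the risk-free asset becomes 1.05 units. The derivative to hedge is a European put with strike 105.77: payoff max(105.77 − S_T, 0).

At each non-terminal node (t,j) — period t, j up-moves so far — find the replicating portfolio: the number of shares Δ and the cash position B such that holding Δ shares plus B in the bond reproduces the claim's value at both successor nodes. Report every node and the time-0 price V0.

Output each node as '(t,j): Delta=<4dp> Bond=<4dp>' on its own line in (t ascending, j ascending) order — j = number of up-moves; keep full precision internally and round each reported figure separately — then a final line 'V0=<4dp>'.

The replicating-portfolio and risk-neutral prices coincide; use p* = (1.05−0.95)/(1.41−0.95) = 0.2174 for the latter.
At expiry t=1: V(1,0)=5.0700, V(1,1)=0.0000
  t=0,j=0: stock 106.0000 → up 149.4600 (V=0.0000), down 100.7000 (V=5.0700). Price 3.7789; hedge Δ=-0.1040, bond B=14.8006.
Self-financing check: at every node Δ·S+B equals the discounted successor values.

(0,0): Delta=-0.1040 Bond=14.8006
V0=3.7789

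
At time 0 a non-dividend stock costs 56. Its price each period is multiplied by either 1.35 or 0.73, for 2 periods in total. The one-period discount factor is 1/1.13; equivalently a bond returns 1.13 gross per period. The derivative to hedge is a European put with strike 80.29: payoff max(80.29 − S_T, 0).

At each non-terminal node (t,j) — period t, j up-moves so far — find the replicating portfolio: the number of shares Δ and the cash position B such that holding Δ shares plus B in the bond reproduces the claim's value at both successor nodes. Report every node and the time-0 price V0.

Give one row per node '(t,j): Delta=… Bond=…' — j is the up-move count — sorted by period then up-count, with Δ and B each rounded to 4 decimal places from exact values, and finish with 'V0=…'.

(0,0): Delta=-0.6420 Bond=49.9279
(1,0): Delta=-1.0000 Bond=71.0531
(1,1): Delta=-0.5355 Bond=48.3695
V0=13.9752

No-arbitrage ⇒ martingale measure with p* = (R−d)/(u−d) = 0.6452.
At expiry t=2: V(2,0)=50.4476, V(2,1)=25.1020, V(2,2)=0.0000
Node (1,0) S=40.8800: V=(p*·25.1020+(1−p*)·50.4476)/1.13=30.1731; Δ=(25.1020−50.4476)/(55.1880−29.8424)=-1.0000; B=V−Δ·S=71.0531
Node (1,1) S=75.6000: V=(p*·0.0000+(1−p*)·25.1020)/1.13=7.8824; Δ=(0.0000−25.1020)/(102.0600−55.1880)=-0.5355; B=V−Δ·S=48.3695
Node (0,0) S=56.0000: V=(p*·7.8824+(1−p*)·30.1731)/1.13=13.9752; Δ=(7.8824−30.1731)/(75.6000−40.8800)=-0.6420; B=V−Δ·S=49.9279
The time-0 hedge costs 13.9752, which is the no-arbitrage price.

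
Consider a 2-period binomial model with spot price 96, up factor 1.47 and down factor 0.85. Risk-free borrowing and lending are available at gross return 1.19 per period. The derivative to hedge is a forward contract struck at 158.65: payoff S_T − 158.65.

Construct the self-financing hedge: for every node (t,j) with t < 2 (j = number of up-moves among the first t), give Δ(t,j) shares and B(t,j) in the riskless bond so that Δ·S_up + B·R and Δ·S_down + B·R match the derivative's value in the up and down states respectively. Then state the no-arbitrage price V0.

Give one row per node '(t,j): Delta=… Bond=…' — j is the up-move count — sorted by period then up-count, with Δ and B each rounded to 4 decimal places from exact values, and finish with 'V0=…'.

Under the risk-neutral measure, an up-move has probability p* = (R−d)/(u−d) = 0.5484 and values discount at R = 1.19.
Terminal values V(2,·): V(2,0)=-89.2900, V(2,1)=-38.6980, V(2,2)=48.7964
  t=1,j=0: stock 81.6000 → up 119.9520 (V=-38.6980), down 69.3600 (V=-89.2900). Price -51.7193; hedge Δ=1.0000, bond B=-133.3193.
  t=1,j=1: stock 141.1200 → up 207.4464 (V=48.7964), down 119.9520 (V=-38.6980). Price 7.8007; hedge Δ=1.0000, bond B=-133.3193.
  t=0,j=0: stock 96.0000 → up 141.1200 (V=7.8007), down 81.6000 (V=-51.7193). Price -16.0330; hedge Δ=1.0000, bond B=-112.0330.
Self-financing check: at every node Δ·S+B equals the discounted successor values.

(0,0): Delta=1.0000 Bond=-112.0330
(1,0): Delta=1.0000 Bond=-133.3193
(1,1): Delta=1.0000 Bond=-133.3193
V0=-16.0330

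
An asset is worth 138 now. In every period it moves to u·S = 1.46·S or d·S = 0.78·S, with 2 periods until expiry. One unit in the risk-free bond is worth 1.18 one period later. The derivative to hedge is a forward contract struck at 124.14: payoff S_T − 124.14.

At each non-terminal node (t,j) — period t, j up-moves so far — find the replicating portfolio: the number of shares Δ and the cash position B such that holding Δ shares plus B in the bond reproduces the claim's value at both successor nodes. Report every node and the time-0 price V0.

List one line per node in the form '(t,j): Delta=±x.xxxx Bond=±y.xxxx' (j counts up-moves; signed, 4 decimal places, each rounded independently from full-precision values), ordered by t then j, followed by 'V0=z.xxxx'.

(0,0): Delta=1.0000 Bond=-89.1554
(1,0): Delta=1.0000 Bond=-105.2034
(1,1): Delta=1.0000 Bond=-105.2034
V0=48.8446

No-arbitrage ⇒ martingale measure with p* = (R−d)/(u−d) = 0.5882.
Payoff layer (t=2): V(2,0)=-40.1808, V(2,1)=33.0144, V(2,2)=170.0208
Node (1,0) S=107.6400: V=(p*·33.0144+(1−p*)·-40.1808)/1.18=2.4366; Δ=(33.0144−-40.1808)/(157.1544−83.9592)=1.0000; B=V−Δ·S=-105.2034
Node (1,1) S=201.4800: V=(p*·170.0208+(1−p*)·33.0144)/1.18=96.2766; Δ=(170.0208−33.0144)/(294.1608−157.1544)=1.0000; B=V−Δ·S=-105.2034
Node (0,0) S=138.0000: V=(p*·96.2766+(1−p*)·2.4366)/1.18=48.8446; Δ=(96.2766−2.4366)/(201.4800−107.6400)=1.0000; B=V−Δ·S=-89.1554
Self-financing check: at every node Δ·S+B equals the discounted successor values.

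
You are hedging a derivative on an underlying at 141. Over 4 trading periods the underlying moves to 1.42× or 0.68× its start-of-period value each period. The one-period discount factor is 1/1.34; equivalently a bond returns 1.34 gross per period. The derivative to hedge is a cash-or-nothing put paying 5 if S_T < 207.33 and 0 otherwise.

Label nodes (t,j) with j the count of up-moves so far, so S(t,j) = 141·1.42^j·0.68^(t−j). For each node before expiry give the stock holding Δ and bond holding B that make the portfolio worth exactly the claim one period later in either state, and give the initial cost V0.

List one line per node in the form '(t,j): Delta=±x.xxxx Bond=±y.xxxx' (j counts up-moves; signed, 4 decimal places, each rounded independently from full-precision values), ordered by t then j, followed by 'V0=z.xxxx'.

Risk-neutral probability p* = (R−d)/(u−d) = (1.34−0.68)/(1.42−0.68) = 0.8919.
At expiry t=4: V(4,0)=5.0000, V(4,1)=5.0000, V(4,2)=5.0000, V(4,3)=0.0000, V(4,4)=0.0000
  t=3,j=0: stock 44.3349 → up 62.9556 (V=5.0000), down 30.1477 (V=5.0000). Price 3.7313; hedge Δ=0.0000, bond B=3.7313.
  t=3,j=1: stock 92.5817 → up 131.4661 (V=5.0000), down 62.9556 (V=5.0000). Price 3.7313; hedge Δ=0.0000, bond B=3.7313.
  t=3,j=2: stock 193.3324 → up 274.5321 (V=0.0000), down 131.4661 (V=5.0000). Price 0.4034; hedge Δ=-0.0349, bond B=7.1601.
  t=3,j=3: stock 403.7236 → up 573.2875 (V=0.0000), down 274.5321 (V=0.0000). Price 0.0000; hedge Δ=0.0000, bond B=0.0000.
  t=2,j=0: stock 65.1984 → up 92.5817 (V=3.7313), down 44.3349 (V=3.7313). Price 2.7846; hedge Δ=0.0000, bond B=2.7846.
  t=2,j=1: stock 136.1496 → up 193.3324 (V=0.4034), down 92.5817 (V=3.7313). Price 0.5695; hedge Δ=-0.0330, bond B=5.0668.
  t=2,j=2: stock 284.3124 → up 403.7236 (V=0.0000), down 193.3324 (V=0.4034). Price 0.0325; hedge Δ=-0.0019, bond B=0.5777.
  t=1,j=0: stock 95.8800 → up 136.1496 (V=0.5695), down 65.1984 (V=2.7846). Price 0.6037; hedge Δ=-0.0312, bond B=3.5970.
  t=1,j=1: stock 200.2200 → up 284.3124 (V=0.0325), down 136.1496 (V=0.5695). Price 0.0676; hedge Δ=-0.0036, bond B=0.7933.
  t=0,j=0: stock 141.0000 → up 200.2200 (V=0.0676), down 95.8800 (V=0.6037). Price 0.0937; hedge Δ=-0.0051, bond B=0.8182.
Each (Δ,B) replicates both successor values, so the strategy is self-financing and V0 is arbitrage-free.

(0,0): Delta=-0.0051 Bond=0.8182
(1,0): Delta=-0.0312 Bond=3.5970
(1,1): Delta=-0.0036 Bond=0.7933
(2,0): Delta=0.0000 Bond=2.7846
(2,1): Delta=-0.0330 Bond=5.0668
(2,2): Delta=-0.0019 Bond=0.5777
(3,0): Delta=0.0000 Bond=3.7313
(3,1): Delta=0.0000 Bond=3.7313
(3,2): Delta=-0.0349 Bond=7.1601
(3,3): Delta=0.0000 Bond=0.0000
V0=0.0937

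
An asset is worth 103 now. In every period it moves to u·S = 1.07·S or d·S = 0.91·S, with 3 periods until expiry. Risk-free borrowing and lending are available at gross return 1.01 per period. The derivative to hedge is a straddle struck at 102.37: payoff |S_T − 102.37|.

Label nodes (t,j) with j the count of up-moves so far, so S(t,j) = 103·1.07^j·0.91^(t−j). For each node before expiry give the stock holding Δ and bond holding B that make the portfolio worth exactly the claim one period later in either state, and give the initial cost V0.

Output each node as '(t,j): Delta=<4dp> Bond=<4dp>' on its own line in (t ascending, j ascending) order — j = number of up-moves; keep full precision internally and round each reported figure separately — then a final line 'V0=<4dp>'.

Risk-neutral probability p* = (R−d)/(u−d) = (1.01−0.91)/(1.07−0.91) = 0.6250.
Terminal values V(3,·): V(3,0)=24.7522, V(3,1)=11.1051, V(3,2)=4.9415, V(3,3)=23.8094
(2,0): S=85.2943. Δ = (V_up−V_dn)/(S_up−S_dn) = (11.1051−24.7522)/(91.2649−77.6178) = -1.0000. V = [p*·11.1051 + (1−p*)·24.7522]/1.01 = 16.0621. B = V − Δ·S = 101.3564.
(2,1): S=100.2911. Δ = (V_up−V_dn)/(S_up−S_dn) = (4.9415−11.1051)/(107.3115−91.2649) = -0.3841. V = [p*·4.9415 + (1−p*)·11.1051]/1.01 = 7.1810. B = V − Δ·S = 45.7037.
(2,2): S=117.9247. Δ = (V_up−V_dn)/(S_up−S_dn) = (23.8094−4.9415)/(126.1794−107.3115) = 1.0000. V = [p*·23.8094 + (1−p*)·4.9415]/1.01 = 16.5683. B = V − Δ·S = -101.3564.
(1,0): S=93.7300. Δ = (V_up−V_dn)/(S_up−S_dn) = (7.1810−16.0621)/(100.2911−85.2943) = -0.5922. V = [p*·7.1810 + (1−p*)·16.0621]/1.01 = 10.4074. B = V − Δ·S = 65.9143.
(1,1): S=110.2100. Δ = (V_up−V_dn)/(S_up−S_dn) = (16.5683−7.1810)/(117.9247−100.2911) = 0.5323. V = [p*·16.5683 + (1−p*)·7.1810]/1.01 = 12.9189. B = V − Δ·S = -45.7514.
(0,0): S=103.0000. Δ = (V_up−V_dn)/(S_up−S_dn) = (12.9189−10.4074)/(110.2100−93.7300) = 0.1524. V = [p*·12.9189 + (1−p*)·10.4074]/1.01 = 11.8585. B = V − Δ·S = -3.8384.
Root portfolio cost Δ·103+B reproduces V0=11.8585.

(0,0): Delta=0.1524 Bond=-3.8384
(1,0): Delta=-0.5922 Bond=65.9143
(1,1): Delta=0.5323 Bond=-45.7514
(2,0): Delta=-1.0000 Bond=101.3564
(2,1): Delta=-0.3841 Bond=45.7037
(2,2): Delta=1.0000 Bond=-101.3564
V0=11.8585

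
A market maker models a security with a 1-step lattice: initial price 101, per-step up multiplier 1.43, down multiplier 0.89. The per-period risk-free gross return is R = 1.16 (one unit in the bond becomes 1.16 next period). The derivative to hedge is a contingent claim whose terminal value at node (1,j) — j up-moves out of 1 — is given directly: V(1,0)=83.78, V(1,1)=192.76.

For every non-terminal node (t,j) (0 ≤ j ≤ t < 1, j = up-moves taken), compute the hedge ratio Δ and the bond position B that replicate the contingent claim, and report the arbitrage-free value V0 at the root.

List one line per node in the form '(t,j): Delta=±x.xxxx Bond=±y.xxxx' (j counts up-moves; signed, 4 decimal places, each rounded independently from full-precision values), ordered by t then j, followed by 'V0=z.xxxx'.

The replicating-portfolio and risk-neutral prices coincide; use p* = (1.16−0.89)/(1.43−0.89) = 0.5000 for the latter.
At expiry t=1: V(1,0)=83.7800, V(1,1)=192.7600
(0,0): S=101.0000. Δ = (V_up−V_dn)/(S_up−S_dn) = (192.7600−83.7800)/(144.4300−89.8900) = 1.9982. V = [p*·192.7600 + (1−p*)·83.7800]/1.16 = 119.1983. B = V − Δ·S = -82.6165.
Root portfolio cost Δ·101+B reproduces V0=119.1983.

(0,0): Delta=1.9982 Bond=-82.6165
V0=119.1983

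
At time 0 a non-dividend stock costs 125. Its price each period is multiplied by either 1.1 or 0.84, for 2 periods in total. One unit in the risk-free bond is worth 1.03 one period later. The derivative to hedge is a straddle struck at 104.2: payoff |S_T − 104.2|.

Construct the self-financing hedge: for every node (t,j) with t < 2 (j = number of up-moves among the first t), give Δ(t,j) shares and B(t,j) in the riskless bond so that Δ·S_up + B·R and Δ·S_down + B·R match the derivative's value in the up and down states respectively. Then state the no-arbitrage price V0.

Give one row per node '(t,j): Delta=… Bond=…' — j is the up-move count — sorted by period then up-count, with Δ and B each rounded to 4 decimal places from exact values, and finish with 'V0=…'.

(0,0): Delta=0.7426 Bond=-63.8612
(1,0): Delta=-0.1722 Bond=30.2763
(1,1): Delta=1.0000 Bond=-101.1650
V0=28.9679

Risk-neutral probability p* = (R−d)/(u−d) = (1.03−0.84)/(1.1−0.84) = 0.7308.
At expiry t=2: V(2,0)=16.0000, V(2,1)=11.3000, V(2,2)=47.0500
  t=1,j=0: stock 105.0000 → up 115.5000 (V=11.3000), down 88.2000 (V=16.0000). Price 12.1994; hedge Δ=-0.1722, bond B=30.2763.
  t=1,j=1: stock 137.5000 → up 151.2500 (V=47.0500), down 115.5000 (V=11.3000). Price 36.3350; hedge Δ=1.0000, bond B=-101.1650.
  t=0,j=0: stock 125.0000 → up 137.5000 (V=36.3350), down 105.0000 (V=12.1994). Price 28.9679; hedge Δ=0.7426, bond B=-63.8612.
Self-financing check: at every node Δ·S+B equals the discounted successor values.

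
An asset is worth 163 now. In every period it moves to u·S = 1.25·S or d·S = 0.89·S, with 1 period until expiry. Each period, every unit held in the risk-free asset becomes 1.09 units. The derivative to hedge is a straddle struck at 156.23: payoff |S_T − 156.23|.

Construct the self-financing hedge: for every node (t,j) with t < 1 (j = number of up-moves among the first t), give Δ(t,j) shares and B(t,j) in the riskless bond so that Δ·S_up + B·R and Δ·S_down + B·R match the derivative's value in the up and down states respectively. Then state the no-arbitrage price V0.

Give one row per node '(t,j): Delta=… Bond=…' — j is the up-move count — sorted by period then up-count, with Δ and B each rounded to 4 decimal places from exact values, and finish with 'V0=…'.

Risk-neutral probability p* = (R−d)/(u−d) = (1.09−0.89)/(1.25−0.89) = 0.5556.
Terminal payoffs: V(1,0)=11.1600, V(1,1)=47.5200
  t=0,j=0: stock 163.0000 → up 203.7500 (V=47.5200), down 145.0700 (V=11.1600). Price 28.7706; hedge Δ=0.6196, bond B=-72.2294.
Check: Δ(0,0)·S0 + B(0,0) = 28.7706 = V0.

(0,0): Delta=0.6196 Bond=-72.2294
V0=28.7706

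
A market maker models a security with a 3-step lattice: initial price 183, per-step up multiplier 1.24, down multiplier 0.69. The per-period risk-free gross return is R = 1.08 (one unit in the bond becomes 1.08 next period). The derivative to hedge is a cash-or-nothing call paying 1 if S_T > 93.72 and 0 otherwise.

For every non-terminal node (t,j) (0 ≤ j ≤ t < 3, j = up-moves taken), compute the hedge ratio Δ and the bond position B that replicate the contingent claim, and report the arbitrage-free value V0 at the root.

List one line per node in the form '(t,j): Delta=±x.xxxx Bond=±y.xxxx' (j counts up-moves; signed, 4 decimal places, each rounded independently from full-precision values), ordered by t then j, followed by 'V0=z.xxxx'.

No-arbitrage ⇒ martingale measure with p* = (R−d)/(u−d) = 0.7091.
At expiry t=3: V(3,0)=0.0000, V(3,1)=1.0000, V(3,2)=1.0000, V(3,3)=1.0000
Node (2,0) S=87.1263: V=(p*·1.0000+(1−p*)·0.0000)/1.08=0.6566; Δ=(1.0000−0.0000)/(108.0366−60.1171)=0.0209; B=V−Δ·S=-1.1616
Node (2,1) S=156.5748: V=(p*·1.0000+(1−p*)·1.0000)/1.08=0.9259; Δ=(1.0000−1.0000)/(194.1528−108.0366)=0.0000; B=V−Δ·S=0.9259
Node (2,2) S=281.3808: V=(p*·1.0000+(1−p*)·1.0000)/1.08=0.9259; Δ=(1.0000−1.0000)/(348.9122−194.1528)=0.0000; B=V−Δ·S=0.9259
Node (1,0) S=126.2700: V=(p*·0.9259+(1−p*)·0.6566)/1.08=0.7848; Δ=(0.9259−0.6566)/(156.5748−87.1263)=0.0039; B=V−Δ·S=0.2950
Node (1,1) S=226.9200: V=(p*·0.9259+(1−p*)·0.9259)/1.08=0.8573; Δ=(0.9259−0.9259)/(281.3808−156.5748)=0.0000; B=V−Δ·S=0.8573
Node (0,0) S=183.0000: V=(p*·0.8573+(1−p*)·0.7848)/1.08=0.7743; Δ=(0.8573−0.7848)/(226.9200−126.2700)=0.0007; B=V−Δ·S=0.6424
Root portfolio cost Δ·183+B reproduces V0=0.7743.

(0,0): Delta=0.0007 Bond=0.6424
(1,0): Delta=0.0039 Bond=0.2950
(1,1): Delta=0.0000 Bond=0.8573
(2,0): Delta=0.0209 Bond=-1.1616
(2,1): Delta=0.0000 Bond=0.9259
(2,2): Delta=0.0000 Bond=0.9259
V0=0.7743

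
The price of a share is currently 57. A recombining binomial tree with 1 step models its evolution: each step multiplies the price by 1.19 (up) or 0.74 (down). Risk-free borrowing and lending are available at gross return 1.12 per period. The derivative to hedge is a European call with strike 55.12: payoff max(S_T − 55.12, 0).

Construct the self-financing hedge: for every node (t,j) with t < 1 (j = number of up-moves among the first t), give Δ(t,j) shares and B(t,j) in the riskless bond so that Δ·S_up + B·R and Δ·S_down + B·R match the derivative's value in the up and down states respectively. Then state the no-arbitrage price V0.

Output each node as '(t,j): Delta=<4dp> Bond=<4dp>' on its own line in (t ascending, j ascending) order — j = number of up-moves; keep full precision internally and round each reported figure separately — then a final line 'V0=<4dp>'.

Risk-neutral probability p* = (R−d)/(u−d) = (1.12−0.74)/(1.19−0.74) = 0.8444.
At expiry t=1: V(1,0)=0.0000, V(1,1)=12.7100
(0,0): S=57.0000. Δ = (V_up−V_dn)/(S_up−S_dn) = (12.7100−0.0000)/(67.8300−42.1800) = 0.4955. V = [p*·12.7100 + (1−p*)·0.0000]/1.12 = 9.5829. B = V − Δ·S = -18.6615.
The time-0 hedge costs 9.5829, which is the no-arbitrage price.

(0,0): Delta=0.4955 Bond=-18.6615
V0=9.5829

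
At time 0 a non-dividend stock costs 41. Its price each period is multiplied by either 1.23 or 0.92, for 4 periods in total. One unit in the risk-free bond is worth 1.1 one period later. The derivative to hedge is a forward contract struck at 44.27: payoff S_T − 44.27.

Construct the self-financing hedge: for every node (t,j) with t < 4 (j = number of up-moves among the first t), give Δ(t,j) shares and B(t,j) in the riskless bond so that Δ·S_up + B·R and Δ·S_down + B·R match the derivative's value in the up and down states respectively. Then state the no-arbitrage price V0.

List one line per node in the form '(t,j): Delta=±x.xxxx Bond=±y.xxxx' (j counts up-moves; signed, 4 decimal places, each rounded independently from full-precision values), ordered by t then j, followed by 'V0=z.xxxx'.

No-arbitrage ⇒ martingale measure with p* = (R−d)/(u−d) = 0.5806.
At expiry t=4: V(4,0)=-14.8979, V(4,1)=-5.0008, V(4,2)=8.2313, V(4,3)=25.9219, V(4,4)=49.5735
Node (3,0) S=31.9262: V=(p*·-5.0008+(1−p*)·-14.8979)/1.1=-8.3192; Δ=(-5.0008−-14.8979)/(39.2692−29.3721)=1.0000; B=V−Δ·S=-40.2455
Node (3,1) S=42.6840: V=(p*·8.2313+(1−p*)·-5.0008)/1.1=2.4385; Δ=(8.2313−-5.0008)/(52.5013−39.2692)=1.0000; B=V−Δ·S=-40.2455
Node (3,2) S=57.0666: V=(p*·25.9219+(1−p*)·8.2313)/1.1=16.8211; Δ=(25.9219−8.2313)/(70.1919−52.5013)=1.0000; B=V−Δ·S=-40.2455
Node (3,3) S=76.2955: V=(p*·49.5735+(1−p*)·25.9219)/1.1=36.0501; Δ=(49.5735−25.9219)/(93.8435−70.1919)=1.0000; B=V−Δ·S=-40.2455
Node (2,0) S=34.7024: V=(p*·2.4385+(1−p*)·-8.3192)/1.1=-1.8844; Δ=(2.4385−-8.3192)/(42.6840−31.9262)=1.0000; B=V−Δ·S=-36.5868
Node (2,1) S=46.3956: V=(p*·16.8211+(1−p*)·2.4385)/1.1=9.8088; Δ=(16.8211−2.4385)/(57.0666−42.6840)=1.0000; B=V−Δ·S=-36.5868
Node (2,2) S=62.0289: V=(p*·36.0501+(1−p*)·16.8211)/1.1=25.4421; Δ=(36.0501−16.8211)/(76.2955−57.0666)=1.0000; B=V−Δ·S=-36.5868
Node (1,0) S=37.7200: V=(p*·9.8088+(1−p*)·-1.8844)/1.1=4.4593; Δ=(9.8088−-1.8844)/(46.3956−34.7024)=1.0000; B=V−Δ·S=-33.2607
Node (1,1) S=50.4300: V=(p*·25.4421+(1−p*)·9.8088)/1.1=17.1693; Δ=(25.4421−9.8088)/(62.0289−46.3956)=1.0000; B=V−Δ·S=-33.2607
Node (0,0) S=41.0000: V=(p*·17.1693+(1−p*)·4.4593)/1.1=10.7630; Δ=(17.1693−4.4593)/(50.4300−37.7200)=1.0000; B=V−Δ·S=-30.2370
Each (Δ,B) replicates both successor values, so the strategy is self-financing and V0 is arbitrage-free.

(0,0): Delta=1.0000 Bond=-30.2370
(1,0): Delta=1.0000 Bond=-33.2607
(1,1): Delta=1.0000 Bond=-33.2607
(2,0): Delta=1.0000 Bond=-36.5868
(2,1): Delta=1.0000 Bond=-36.5868
(2,2): Delta=1.0000 Bond=-36.5868
(3,0): Delta=1.0000 Bond=-40.2455
(3,1): Delta=1.0000 Bond=-40.2455
(3,2): Delta=1.0000 Bond=-40.2455
(3,3): Delta=1.0000 Bond=-40.2455
V0=10.7630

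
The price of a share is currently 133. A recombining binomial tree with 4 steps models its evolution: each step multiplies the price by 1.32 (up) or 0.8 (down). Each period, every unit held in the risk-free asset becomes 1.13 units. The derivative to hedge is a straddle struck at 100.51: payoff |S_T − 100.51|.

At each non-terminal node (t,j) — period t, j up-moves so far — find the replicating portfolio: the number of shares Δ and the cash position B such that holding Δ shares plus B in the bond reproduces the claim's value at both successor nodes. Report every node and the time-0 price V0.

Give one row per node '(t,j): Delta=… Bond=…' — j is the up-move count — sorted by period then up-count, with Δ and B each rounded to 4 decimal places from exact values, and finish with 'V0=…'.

(0,0): Delta=0.9113 Bond=-47.2228
(1,0): Delta=0.7267 Bond=-33.7242
(1,1): Delta=0.9757 Bond=-64.6682
(2,0): Delta=0.2131 Bond=5.6126
(2,1): Delta=0.9059 Bond=-63.2810
(2,2): Delta=1.0000 Bond=-78.7141
(3,0): Delta=-1.0000 Bond=88.9469
(3,1): Delta=0.6364 Bond=-41.2181
(3,2): Delta=1.0000 Bond=-88.9469
(3,3): Delta=1.0000 Bond=-88.9469
V0=73.9754

No-arbitrage ⇒ martingale measure with p* = (R−d)/(u−d) = 0.6346.
At expiry t=4: V(4,0)=46.0332, V(4,1)=10.6233, V(4,2)=47.8031, V(4,3)=144.2066, V(4,4)=303.2724
  t=3,j=0: stock 68.0960 → up 89.8867 (V=10.6233), down 54.4768 (V=46.0332). Price 20.8509; hedge Δ=-1.0000, bond B=88.9469.
  t=3,j=1: stock 112.3584 → up 148.3131 (V=47.8031), down 89.8867 (V=10.6233). Price 30.2816; hedge Δ=0.6364, bond B=-41.2181.
  t=3,j=2: stock 185.3914 → up 244.7166 (V=144.2066), down 148.3131 (V=47.8031). Price 96.4445; hedge Δ=1.0000, bond B=-88.9469.
  t=3,j=3: stock 305.8957 → up 403.7824 (V=303.2724), down 244.7166 (V=144.2066). Price 216.9488; hedge Δ=1.0000, bond B=-88.9469.
  t=2,j=0: stock 85.1200 → up 112.3584 (V=30.2816), down 68.0960 (V=20.8509). Price 23.7484; hedge Δ=0.2131, bond B=5.6126.
  t=2,j=1: stock 140.4480 → up 185.3914 (V=96.4445), down 112.3584 (V=30.2816). Price 63.9554; hedge Δ=0.9059, bond B=-63.2810.
  t=2,j=2: stock 231.7392 → up 305.8957 (V=216.9488), down 185.3914 (V=96.4445). Price 153.0251; hedge Δ=1.0000, bond B=-78.7141.
  t=1,j=0: stock 106.4000 → up 140.4480 (V=63.9554), down 85.1200 (V=23.7484). Price 43.5968; hedge Δ=0.7267, bond B=-33.7242.
  t=1,j=1: stock 175.5600 → up 231.7392 (V=153.0251), down 140.4480 (V=63.9554). Price 106.6198; hedge Δ=0.9757, bond B=-64.6682.
  t=0,j=0: stock 133.0000 → up 175.5600 (V=106.6198), down 106.4000 (V=43.5968). Price 73.9754; hedge Δ=0.9113, bond B=-47.2228.
The time-0 hedge costs 73.9754, which is the no-arbitrage price.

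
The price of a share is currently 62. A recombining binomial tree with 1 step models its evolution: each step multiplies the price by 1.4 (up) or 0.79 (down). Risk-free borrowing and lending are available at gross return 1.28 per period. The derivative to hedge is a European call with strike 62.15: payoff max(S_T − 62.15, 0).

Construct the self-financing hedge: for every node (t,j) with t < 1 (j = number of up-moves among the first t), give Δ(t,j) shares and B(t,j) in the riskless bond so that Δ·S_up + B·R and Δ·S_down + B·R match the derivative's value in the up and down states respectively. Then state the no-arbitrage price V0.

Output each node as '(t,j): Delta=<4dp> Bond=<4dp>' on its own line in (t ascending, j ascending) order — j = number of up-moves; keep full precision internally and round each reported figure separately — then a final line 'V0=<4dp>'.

The replicating-portfolio and risk-neutral prices coincide; use p* = (1.28−0.79)/(1.4−0.79) = 0.8033 for the latter.
At expiry t=1: V(1,0)=0.0000, V(1,1)=24.6500
Node (0,0) S=62.0000: V=(p*·24.6500+(1−p*)·0.0000)/1.28=15.4694; Δ=(24.6500−0.0000)/(86.8000−48.9800)=0.6518; B=V−Δ·S=-24.9404
Self-financing check: at every node Δ·S+B equals the discounted successor values.

(0,0): Delta=0.6518 Bond=-24.9404
V0=15.4694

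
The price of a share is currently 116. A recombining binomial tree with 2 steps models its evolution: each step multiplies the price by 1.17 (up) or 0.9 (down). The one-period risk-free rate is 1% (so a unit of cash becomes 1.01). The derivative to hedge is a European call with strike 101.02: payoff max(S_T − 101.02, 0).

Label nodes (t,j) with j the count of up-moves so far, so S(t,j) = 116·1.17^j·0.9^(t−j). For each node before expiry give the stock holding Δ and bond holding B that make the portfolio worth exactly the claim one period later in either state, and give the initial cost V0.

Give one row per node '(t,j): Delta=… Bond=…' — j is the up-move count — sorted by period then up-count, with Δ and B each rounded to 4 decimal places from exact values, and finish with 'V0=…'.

No-arbitrage ⇒ martingale measure with p* = (R−d)/(u−d) = 0.4074.
Terminal values V(2,·): V(2,0)=0.0000, V(2,1)=21.1280, V(2,2)=57.7724
Node (1,0) S=104.4000: V=(p*·21.1280+(1−p*)·0.0000)/1.01=8.5225; Δ=(21.1280−0.0000)/(122.1480−93.9600)=0.7495; B=V−Δ·S=-69.7294
Node (1,1) S=135.7200: V=(p*·57.7724+(1−p*)·21.1280)/1.01=35.7002; Δ=(57.7724−21.1280)/(158.7924−122.1480)=1.0000; B=V−Δ·S=-100.0198
Node (0,0) S=116.0000: V=(p*·35.7002+(1−p*)·8.5225)/1.01=19.4009; Δ=(35.7002−8.5225)/(135.7200−104.4000)=0.8677; B=V−Δ·S=-81.2573
Self-financing check: at every node Δ·S+B equals the discounted successor values.

(0,0): Delta=0.8677 Bond=-81.2573
(1,0): Delta=0.7495 Bond=-69.7294
(1,1): Delta=1.0000 Bond=-100.0198
V0=19.4009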